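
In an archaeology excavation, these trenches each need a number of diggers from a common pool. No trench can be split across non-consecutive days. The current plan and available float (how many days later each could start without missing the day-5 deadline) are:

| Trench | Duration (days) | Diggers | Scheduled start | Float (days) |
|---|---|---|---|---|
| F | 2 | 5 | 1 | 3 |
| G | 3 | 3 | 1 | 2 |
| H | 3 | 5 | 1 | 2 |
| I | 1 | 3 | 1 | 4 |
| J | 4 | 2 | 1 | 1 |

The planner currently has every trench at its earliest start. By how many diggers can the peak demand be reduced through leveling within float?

Early-start peak: d1:18  d2:15  d3:10  d4:2  d5:0 ⇒ 18.
Leveled (F@1, G@1, H@3, I@4, J@1): d1:10  d2:10  d3:10  d4:10  d5:5 ⇒ 10.
Reduction 18 − 10 = 8.

8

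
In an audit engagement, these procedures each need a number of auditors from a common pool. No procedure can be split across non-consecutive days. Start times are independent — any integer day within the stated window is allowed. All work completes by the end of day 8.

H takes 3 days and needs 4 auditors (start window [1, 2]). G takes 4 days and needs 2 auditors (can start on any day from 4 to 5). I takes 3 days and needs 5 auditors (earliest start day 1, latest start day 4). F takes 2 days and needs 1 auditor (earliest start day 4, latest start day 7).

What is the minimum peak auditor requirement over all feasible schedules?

Early-start (H@1, G@4, I@1, F@4) gives peak 9: d1:9  d2:9  d3:9  d4:3  d5:3  d6:2  d7:2  d8:0.
Shift I→4, F→7.
Schedule H@1, G@4, I@4, F@7: d1:4  d2:4  d3:4  d4:7  d5:7  d6:7  d7:3  d8:1 — peak 7.

7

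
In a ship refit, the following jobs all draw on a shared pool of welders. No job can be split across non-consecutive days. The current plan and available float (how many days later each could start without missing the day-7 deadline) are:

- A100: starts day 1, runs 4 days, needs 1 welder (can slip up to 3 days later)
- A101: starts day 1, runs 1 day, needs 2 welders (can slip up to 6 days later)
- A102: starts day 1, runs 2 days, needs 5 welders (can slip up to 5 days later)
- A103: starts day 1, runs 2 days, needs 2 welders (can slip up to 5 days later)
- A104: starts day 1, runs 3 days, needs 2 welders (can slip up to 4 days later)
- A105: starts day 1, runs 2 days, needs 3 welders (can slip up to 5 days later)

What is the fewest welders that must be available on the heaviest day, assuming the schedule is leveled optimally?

5

Early-start (A100@1, A101@1, A102@1, A103@1, A104@1, A105@1) gives peak 15: d1:15  d2:13  d3:3  d4:1  d5:0  d6:0  d7:0.
Shift A102→6, A103→2, A105→4.
Schedule A100@1, A101@1, A102@6, A103@2, A104@1, A105@4: d1:5  d2:5  d3:5  d4:4  d5:3  d6:5  d7:5 — peak 5.
Total welder-days = 32 over 7 days ⇒ peak ≥ ⌈32/7⌉ = 5, so 5 is optimal.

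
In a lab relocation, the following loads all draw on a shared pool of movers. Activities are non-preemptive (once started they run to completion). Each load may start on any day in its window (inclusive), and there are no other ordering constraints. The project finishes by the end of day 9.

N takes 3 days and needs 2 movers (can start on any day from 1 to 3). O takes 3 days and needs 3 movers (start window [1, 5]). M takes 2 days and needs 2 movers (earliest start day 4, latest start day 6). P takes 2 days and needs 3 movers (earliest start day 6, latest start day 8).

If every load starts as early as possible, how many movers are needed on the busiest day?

Early-start schedule: N@1, O@1, M@4, P@6.
Load per day: day 1: 5, day 2: 5, day 3: 5, day 4: 2, day 5: 2, day 6: 3, day 7: 3, day 8: 0, day 9: 0.
Peak is 5.

5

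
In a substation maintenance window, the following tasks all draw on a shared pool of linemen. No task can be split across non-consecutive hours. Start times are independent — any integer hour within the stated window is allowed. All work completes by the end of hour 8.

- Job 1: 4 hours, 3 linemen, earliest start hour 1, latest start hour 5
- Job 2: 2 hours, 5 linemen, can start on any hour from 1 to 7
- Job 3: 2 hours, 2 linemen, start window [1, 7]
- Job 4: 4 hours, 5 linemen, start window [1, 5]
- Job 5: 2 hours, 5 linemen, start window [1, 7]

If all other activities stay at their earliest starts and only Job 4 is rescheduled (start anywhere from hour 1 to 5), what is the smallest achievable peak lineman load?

Job 4@1: h1:20  h2:20  h3:8  h4:8  h5:0  h6:0  h7:0  h8:0 → peak 20
Job 4@2: h1:15  h2:20  h3:8  h4:8  h5:5  h6:0  h7:0  h8:0 → peak 20
Job 4@3: h1:15  h2:15  h3:8  h4:8  h5:5  h6:5  h7:0  h8:0 → peak 15
Job 4@4: h1:15  h2:15  h3:3  h4:8  h5:5  h6:5  h7:5  h8:0 → peak 15
Job 4@5: h1:15  h2:15  h3:3  h4:3  h5:5  h6:5  h7:5  h8:5 → peak 15
Best is Job 4@3, peak 15.

15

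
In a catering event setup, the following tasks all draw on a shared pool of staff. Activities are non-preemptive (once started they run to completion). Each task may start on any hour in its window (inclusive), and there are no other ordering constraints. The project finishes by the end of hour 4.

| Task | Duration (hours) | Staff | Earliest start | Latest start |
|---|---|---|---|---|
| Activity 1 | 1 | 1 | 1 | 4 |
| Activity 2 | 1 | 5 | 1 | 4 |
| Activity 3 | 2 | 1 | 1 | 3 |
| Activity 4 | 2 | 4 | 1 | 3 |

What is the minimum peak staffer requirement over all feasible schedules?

5

Early-start (Activity 1@1, Activity 2@1, Activity 3@1, Activity 4@1) gives peak 11: h1:11  h2:5  h3:0  h4:0.
Shift Activity 2→2, Activity 3→3, Activity 4→3.
Schedule Activity 1@1, Activity 2@2, Activity 3@3, Activity 4@3: h1:1  h2:5  h3:5  h4:5 — peak 5.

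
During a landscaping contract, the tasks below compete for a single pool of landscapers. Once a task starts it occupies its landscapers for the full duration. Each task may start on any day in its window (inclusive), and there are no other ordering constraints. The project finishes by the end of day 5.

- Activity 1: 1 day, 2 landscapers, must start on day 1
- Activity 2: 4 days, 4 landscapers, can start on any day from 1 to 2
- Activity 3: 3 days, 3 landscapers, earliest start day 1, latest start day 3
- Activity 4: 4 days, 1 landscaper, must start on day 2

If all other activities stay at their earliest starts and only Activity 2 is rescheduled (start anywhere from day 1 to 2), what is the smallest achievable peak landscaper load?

8

Activity 2@1: d1:9  d2:8  d3:8  d4:5  d5:1 → peak 9
Activity 2@2: d1:5  d2:8  d3:8  d4:5  d5:5 → peak 8
Best is Activity 2@2, peak 8.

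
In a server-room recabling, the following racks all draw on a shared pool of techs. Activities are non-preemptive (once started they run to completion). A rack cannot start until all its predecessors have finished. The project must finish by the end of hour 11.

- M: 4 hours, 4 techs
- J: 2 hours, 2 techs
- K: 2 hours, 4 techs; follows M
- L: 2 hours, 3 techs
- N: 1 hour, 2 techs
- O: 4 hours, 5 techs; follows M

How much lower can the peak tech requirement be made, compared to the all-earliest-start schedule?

Early-start peak: h1:11  h2:9  h3:4  h4:4  h5:9  h6:9  h7:5  h8:5  h9:0  h10:0  h11:0 ⇒ 11.
Leveled (M@1, J@1, K@5, L@3, N@5, O@7): h1:6  h2:6  h3:7  h4:7  h5:6  h6:4  h7:5  h8:5  h9:5  h10:5  h11:0 ⇒ 7.
Reduction 11 − 7 = 4.

4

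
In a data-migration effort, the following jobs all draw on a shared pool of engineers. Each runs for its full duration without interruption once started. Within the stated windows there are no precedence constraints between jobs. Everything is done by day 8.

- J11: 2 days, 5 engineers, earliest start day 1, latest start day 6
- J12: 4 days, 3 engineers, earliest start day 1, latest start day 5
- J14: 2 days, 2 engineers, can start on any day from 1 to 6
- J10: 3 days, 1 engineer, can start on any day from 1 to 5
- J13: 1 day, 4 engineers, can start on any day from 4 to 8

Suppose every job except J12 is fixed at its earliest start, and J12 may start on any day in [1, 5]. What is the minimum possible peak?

8

J12@1: d1:11  d2:11  d3:4  d4:7  d5:0  d6:0  d7:0  d8:0 → peak 11
J12@2: d1:8  d2:11  d3:4  d4:7  d5:3  d6:0  d7:0  d8:0 → peak 11
J12@3: d1:8  d2:8  d3:4  d4:7  d5:3  d6:3  d7:0  d8:0 → peak 8
J12@4: d1:8  d2:8  d3:1  d4:7  d5:3  d6:3  d7:3  d8:0 → peak 8
J12@5: d1:8  d2:8  d3:1  d4:4  d5:3  d6:3  d7:3  d8:3 → peak 8
Best is J12@3, peak 8.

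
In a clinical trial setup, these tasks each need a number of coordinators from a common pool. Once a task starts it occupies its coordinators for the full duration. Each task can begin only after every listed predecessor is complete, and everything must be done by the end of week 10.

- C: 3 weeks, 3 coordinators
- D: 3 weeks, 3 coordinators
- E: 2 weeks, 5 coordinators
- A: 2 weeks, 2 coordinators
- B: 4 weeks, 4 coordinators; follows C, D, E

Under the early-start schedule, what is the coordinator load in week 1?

At early start, week 1 has: C, D, E, A.
Demand: 3 + 3 + 5 + 2 = 13.

13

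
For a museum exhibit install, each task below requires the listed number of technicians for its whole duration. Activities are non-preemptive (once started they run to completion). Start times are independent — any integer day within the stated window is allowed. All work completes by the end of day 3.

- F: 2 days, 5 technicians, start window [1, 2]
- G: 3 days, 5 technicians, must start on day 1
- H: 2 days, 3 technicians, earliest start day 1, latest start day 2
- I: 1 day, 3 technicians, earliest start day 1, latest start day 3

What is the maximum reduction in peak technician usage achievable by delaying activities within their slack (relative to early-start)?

3

Early-start peak: d1:16  d2:13  d3:5 ⇒ 16.
Leveled (F@1, G@1, H@1, I@3): d1:13  d2:13  d3:8 ⇒ 13.
Reduction 16 − 13 = 3.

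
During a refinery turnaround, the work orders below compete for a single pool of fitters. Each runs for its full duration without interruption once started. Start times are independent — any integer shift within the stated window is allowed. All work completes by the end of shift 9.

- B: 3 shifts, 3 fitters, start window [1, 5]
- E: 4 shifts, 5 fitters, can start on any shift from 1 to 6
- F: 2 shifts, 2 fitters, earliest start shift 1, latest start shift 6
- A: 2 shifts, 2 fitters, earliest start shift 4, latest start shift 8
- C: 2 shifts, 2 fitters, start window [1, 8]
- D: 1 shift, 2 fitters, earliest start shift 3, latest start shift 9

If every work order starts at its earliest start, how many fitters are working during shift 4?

At early start, shift 4 has: E, A.
Demand: 5 + 2 = 7.

7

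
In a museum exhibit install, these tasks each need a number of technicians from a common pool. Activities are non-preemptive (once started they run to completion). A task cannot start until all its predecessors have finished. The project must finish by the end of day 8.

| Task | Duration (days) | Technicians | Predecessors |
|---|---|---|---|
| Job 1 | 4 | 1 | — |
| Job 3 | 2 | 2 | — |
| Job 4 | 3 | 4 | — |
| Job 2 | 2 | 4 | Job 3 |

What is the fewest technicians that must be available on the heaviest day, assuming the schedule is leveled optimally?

5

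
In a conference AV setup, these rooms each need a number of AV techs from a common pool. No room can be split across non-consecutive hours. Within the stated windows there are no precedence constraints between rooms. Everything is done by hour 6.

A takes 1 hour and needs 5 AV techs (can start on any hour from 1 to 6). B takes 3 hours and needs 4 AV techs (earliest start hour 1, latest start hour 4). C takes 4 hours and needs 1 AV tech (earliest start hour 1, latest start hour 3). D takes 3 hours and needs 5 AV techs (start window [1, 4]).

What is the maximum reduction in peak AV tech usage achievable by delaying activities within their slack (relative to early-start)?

6

Early-start peak: h1:15  h2:10  h3:10  h4:1  h5:0  h6:0 ⇒ 15.
Leveled (A@1, B@1, C@2, D@4): h1:9  h2:5  h3:5  h4:6  h5:6  h6:5 ⇒ 9.
Reduction 15 − 9 = 6.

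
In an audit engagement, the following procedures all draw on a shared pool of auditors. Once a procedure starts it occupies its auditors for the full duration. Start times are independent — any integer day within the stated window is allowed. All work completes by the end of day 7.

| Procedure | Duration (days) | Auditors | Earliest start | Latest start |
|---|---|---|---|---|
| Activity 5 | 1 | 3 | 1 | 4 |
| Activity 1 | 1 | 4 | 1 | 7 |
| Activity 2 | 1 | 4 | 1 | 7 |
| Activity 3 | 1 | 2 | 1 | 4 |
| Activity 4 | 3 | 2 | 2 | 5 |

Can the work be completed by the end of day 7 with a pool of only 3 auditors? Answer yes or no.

The minimum achievable peak is 4; 3 < 4, so no feasible schedule stays within the cap.

no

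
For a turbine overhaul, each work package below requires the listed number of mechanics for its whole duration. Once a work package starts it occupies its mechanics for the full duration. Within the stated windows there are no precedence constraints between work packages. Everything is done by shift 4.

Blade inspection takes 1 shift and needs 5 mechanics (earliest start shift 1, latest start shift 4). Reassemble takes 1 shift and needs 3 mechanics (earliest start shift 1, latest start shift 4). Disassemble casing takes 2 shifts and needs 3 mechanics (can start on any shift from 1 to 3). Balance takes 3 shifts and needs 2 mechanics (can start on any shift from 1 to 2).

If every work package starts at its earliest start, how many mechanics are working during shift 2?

5

At early start, shift 2 has: Disassemble casing, Balance.
Demand: 3 + 2 = 5.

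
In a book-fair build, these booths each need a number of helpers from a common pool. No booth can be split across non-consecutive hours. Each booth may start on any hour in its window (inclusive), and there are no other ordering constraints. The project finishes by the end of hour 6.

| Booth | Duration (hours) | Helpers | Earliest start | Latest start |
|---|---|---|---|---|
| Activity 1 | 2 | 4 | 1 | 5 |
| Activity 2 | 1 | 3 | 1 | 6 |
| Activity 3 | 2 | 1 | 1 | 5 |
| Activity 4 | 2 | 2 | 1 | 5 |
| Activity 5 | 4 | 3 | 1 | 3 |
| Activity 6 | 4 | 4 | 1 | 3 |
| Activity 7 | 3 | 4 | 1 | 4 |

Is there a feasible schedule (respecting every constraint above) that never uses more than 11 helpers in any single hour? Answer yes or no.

Schedule Activity 1@1, Activity 2@1, Activity 3@1, Activity 4@1, Activity 5@2, Activity 6@3, Activity 7@3: h1:10  h2:10  h3:11  h4:11  h5:11  h6:4 — peak 11 ≤ 11.

yes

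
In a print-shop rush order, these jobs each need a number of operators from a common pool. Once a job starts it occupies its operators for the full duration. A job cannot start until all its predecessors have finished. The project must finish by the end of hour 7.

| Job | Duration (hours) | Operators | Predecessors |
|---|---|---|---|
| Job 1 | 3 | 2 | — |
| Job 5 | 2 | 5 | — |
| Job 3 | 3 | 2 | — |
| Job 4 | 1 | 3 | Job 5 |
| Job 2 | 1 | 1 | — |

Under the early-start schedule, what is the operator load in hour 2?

9

At early start, hour 2 has: Job 1, Job 5, Job 3.
Demand: 2 + 5 + 2 = 9.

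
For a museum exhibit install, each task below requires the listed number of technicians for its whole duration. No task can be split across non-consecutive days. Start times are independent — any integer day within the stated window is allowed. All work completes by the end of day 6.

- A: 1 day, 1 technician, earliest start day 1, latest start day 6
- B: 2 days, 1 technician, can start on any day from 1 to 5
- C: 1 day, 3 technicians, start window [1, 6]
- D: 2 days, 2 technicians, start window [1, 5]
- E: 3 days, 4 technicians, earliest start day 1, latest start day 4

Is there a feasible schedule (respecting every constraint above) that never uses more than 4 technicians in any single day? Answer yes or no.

yes

Schedule A@1, B@1, C@3, D@1, E@4: d1:4  d2:3  d3:3  d4:4  d5:4  d6:4 — peak 4 ≤ 4.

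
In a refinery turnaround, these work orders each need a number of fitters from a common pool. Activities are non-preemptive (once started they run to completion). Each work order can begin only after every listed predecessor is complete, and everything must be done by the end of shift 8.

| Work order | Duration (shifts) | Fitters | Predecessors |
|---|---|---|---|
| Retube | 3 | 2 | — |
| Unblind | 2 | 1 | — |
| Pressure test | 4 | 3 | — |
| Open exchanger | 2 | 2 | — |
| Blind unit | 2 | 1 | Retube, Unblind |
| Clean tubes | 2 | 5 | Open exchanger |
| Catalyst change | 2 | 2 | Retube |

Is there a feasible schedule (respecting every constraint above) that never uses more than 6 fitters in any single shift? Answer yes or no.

Schedule Retube@1, Unblind@1, Pressure test@1, Open exchanger@4, Blind unit@4, Clean tubes@7, Catalyst change@5: s1:6  s2:6  s3:5  s4:6  s5:5  s6:2  s7:5  s8:5 — peak 6 ≤ 6.

yes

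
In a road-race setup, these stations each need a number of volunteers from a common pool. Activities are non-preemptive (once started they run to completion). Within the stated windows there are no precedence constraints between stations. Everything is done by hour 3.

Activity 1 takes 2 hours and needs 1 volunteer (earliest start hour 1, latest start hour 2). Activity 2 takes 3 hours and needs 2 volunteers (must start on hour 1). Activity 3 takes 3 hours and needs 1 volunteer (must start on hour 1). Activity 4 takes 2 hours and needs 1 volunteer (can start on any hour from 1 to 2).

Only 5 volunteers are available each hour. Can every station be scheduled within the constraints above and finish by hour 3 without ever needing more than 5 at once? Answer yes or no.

yes

Schedule Activity 1@1, Activity 2@1, Activity 3@1, Activity 4@1: h1:5  h2:5  h3:3 — peak 5 ≤ 5.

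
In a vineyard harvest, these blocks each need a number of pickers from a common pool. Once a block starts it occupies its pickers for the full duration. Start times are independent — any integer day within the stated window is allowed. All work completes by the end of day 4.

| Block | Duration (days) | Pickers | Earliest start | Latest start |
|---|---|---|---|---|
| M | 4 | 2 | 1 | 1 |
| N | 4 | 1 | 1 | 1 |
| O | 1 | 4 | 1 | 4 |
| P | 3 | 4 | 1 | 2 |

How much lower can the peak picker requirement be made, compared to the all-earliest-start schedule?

Early-start peak: d1:11  d2:7  d3:7  d4:3 ⇒ 11.
Leveled (M@1, N@1, O@1, P@2): d1:7  d2:7  d3:7  d4:7 ⇒ 7.
Reduction 11 − 7 = 4.

4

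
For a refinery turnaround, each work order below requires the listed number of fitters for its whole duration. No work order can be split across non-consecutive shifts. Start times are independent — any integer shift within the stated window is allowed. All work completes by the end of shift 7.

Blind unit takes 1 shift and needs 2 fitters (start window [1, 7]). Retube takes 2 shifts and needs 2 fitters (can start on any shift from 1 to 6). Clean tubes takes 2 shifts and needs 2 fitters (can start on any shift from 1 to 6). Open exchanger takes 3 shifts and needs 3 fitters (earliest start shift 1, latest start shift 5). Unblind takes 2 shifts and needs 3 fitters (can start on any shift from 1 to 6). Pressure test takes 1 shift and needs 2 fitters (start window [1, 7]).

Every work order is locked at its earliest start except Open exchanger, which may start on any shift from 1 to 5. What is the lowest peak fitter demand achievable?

Open exchanger@1: s1:14  s2:10  s3:3  s4:0  s5:0  s6:0  s7:0 → peak 14
Open exchanger@2: s1:11  s2:10  s3:3  s4:3  s5:0  s6:0  s7:0 → peak 11
Open exchanger@3: s1:11  s2:7  s3:3  s4:3  s5:3  s6:0  s7:0 → peak 11
Open exchanger@4: s1:11  s2:7  s3:0  s4:3  s5:3  s6:3  s7:0 → peak 11
Open exchanger@5: s1:11  s2:7  s3:0  s4:0  s5:3  s6:3  s7:3 → peak 11
Best is Open exchanger@2, peak 11.

11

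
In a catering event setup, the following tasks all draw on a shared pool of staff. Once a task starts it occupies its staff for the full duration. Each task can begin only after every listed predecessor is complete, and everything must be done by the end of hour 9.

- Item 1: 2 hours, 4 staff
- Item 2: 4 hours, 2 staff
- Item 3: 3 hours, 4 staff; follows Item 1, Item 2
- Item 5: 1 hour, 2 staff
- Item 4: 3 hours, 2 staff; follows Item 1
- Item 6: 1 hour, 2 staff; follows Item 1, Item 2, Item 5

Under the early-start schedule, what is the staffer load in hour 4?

4

At early start, hour 4 has: Item 2, Item 4.
Demand: 2 + 2 = 4.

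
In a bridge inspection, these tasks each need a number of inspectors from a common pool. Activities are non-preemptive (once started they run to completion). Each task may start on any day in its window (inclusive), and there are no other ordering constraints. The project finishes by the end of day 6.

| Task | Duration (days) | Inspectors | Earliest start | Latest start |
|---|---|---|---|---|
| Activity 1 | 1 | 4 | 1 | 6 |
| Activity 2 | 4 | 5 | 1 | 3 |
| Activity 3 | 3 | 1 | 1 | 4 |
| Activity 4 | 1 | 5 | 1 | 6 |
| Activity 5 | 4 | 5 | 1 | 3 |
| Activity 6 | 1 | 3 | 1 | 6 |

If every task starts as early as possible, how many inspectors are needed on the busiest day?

23

Early-start schedule: Activity 1@1, Activity 2@1, Activity 3@1, Activity 4@1, Activity 5@1, Activity 6@1.
Load per day: day 1: 23, day 2: 11, day 3: 11, day 4: 10, day 5: 0, day 6: 0.
Peak is 23.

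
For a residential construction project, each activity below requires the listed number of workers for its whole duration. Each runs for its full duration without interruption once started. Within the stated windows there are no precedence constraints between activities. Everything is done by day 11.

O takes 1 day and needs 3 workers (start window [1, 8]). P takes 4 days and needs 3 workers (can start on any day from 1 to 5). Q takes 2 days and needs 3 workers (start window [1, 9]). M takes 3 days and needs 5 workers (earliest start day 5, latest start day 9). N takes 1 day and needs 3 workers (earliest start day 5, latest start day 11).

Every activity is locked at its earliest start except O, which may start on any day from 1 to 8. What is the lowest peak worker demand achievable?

O@1: d1:9  d2:6  d3:3  d4:3  d5:8  d6:5  d7:5  d8:0  d9:0  d10:0  d11:0 → peak 9
O@2: d1:6  d2:9  d3:3  d4:3  d5:8  d6:5  d7:5  d8:0  d9:0  d10:0  d11:0 → peak 9
O@3: d1:6  d2:6  d3:6  d4:3  d5:8  d6:5  d7:5  d8:0  d9:0  d10:0  d11:0 → peak 8
O@4: d1:6  d2:6  d3:3  d4:6  d5:8  d6:5  d7:5  d8:0  d9:0  d10:0  d11:0 → peak 8
O@5: d1:6  d2:6  d3:3  d4:3  d5:11  d6:5  d7:5  d8:0  d9:0  d10:0  d11:0 → peak 11
O@6: d1:6  d2:6  d3:3  d4:3  d5:8  d6:8  d7:5  d8:0  d9:0  d10:0  d11:0 → peak 8
O@7: d1:6  d2:6  d3:3  d4:3  d5:8  d6:5  d7:8  d8:0  d9:0  d10:0  d11:0 → peak 8
O@8: d1:6  d2:6  d3:3  d4:3  d5:8  d6:5  d7:5  d8:3  d9:0  d10:0  d11:0 → peak 8
Best is O@3, peak 8.

8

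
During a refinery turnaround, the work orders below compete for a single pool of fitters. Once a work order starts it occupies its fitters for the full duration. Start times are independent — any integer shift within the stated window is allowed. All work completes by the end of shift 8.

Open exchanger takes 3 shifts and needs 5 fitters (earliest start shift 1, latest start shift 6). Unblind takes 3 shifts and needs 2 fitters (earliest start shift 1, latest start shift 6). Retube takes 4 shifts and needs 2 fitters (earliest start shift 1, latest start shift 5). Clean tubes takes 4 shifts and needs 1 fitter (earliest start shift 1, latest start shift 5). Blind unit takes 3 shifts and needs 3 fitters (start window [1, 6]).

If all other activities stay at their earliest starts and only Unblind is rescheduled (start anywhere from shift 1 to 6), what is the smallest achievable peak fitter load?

11

Unblind@1: s1:13  s2:13  s3:13  s4:3  s5:0  s6:0  s7:0  s8:0 → peak 13
Unblind@2: s1:11  s2:13  s3:13  s4:5  s5:0  s6:0  s7:0  s8:0 → peak 13
Unblind@3: s1:11  s2:11  s3:13  s4:5  s5:2  s6:0  s7:0  s8:0 → peak 13
Unblind@4: s1:11  s2:11  s3:11  s4:5  s5:2  s6:2  s7:0  s8:0 → peak 11
Unblind@5: s1:11  s2:11  s3:11  s4:3  s5:2  s6:2  s7:2  s8:0 → peak 11
Unblind@6: s1:11  s2:11  s3:11  s4:3  s5:0  s6:2  s7:2  s8:2 → peak 11
Best is Unblind@4, peak 11.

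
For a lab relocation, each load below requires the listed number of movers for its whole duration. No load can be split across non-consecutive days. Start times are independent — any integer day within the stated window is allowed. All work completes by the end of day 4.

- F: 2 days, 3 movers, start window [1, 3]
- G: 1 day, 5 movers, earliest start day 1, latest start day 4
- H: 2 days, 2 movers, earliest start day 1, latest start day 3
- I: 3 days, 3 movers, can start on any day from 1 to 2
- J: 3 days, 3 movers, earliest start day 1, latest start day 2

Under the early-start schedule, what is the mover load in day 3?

At early start, day 3 has: I, J.
Demand: 3 + 3 = 6.

6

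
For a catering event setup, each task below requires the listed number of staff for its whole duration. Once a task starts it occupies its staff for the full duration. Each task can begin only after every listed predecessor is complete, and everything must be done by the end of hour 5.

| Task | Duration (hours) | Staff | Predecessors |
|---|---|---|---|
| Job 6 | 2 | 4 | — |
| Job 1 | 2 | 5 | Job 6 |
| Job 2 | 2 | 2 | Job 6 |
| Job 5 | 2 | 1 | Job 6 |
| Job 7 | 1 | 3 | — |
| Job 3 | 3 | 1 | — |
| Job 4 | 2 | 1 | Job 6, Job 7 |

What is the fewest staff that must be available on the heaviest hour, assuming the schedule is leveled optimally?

9

Early-start (Job 6@1, Job 1@3, Job 2@3, Job 5@3, Job 7@1, Job 3@1, Job 4@3) gives peak 10: h1:8  h2:5  h3:10  h4:9  h5:0.
Shift Job 4→4.
Schedule Job 6@1, Job 1@3, Job 2@3, Job 5@3, Job 7@1, Job 3@1, Job 4@4: h1:8  h2:5  h3:9  h4:9  h5:1 — peak 9.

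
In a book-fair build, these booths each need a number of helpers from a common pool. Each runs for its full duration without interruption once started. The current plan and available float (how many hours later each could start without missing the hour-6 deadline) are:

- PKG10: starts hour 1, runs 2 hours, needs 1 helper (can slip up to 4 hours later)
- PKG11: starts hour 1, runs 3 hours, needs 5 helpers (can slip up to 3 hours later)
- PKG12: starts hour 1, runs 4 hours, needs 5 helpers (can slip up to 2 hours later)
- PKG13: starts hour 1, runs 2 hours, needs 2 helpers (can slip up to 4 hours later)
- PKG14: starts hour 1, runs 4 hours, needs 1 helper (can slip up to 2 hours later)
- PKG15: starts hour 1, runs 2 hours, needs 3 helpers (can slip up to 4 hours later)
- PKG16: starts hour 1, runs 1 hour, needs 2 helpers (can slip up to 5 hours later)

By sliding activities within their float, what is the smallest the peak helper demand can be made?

Early-start (PKG10@1, PKG11@1, PKG12@1, PKG13@1, PKG14@1, PKG15@1, PKG16@1) gives peak 19: h1:19  h2:17  h3:11  h4:6  h5:0  h6:0.
Shift PKG13→4, PKG14→3, PKG15→4, PKG16→5.
Schedule PKG10@1, PKG11@1, PKG12@1, PKG13@4, PKG14@3, PKG15@4, PKG16@5: h1:11  h2:11  h3:11  h4:11  h5:8  h6:1 — peak 11.

11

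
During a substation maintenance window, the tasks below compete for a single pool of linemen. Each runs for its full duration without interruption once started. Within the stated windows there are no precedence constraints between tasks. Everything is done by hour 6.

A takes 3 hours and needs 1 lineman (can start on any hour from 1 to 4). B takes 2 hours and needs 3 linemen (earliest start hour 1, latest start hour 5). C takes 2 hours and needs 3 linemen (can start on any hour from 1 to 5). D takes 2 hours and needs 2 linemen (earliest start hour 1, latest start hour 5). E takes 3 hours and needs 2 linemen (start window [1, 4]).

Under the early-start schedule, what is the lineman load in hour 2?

11

At early start, hour 2 has: A, B, C, D, E.
Demand: 1 + 3 + 3 + 2 + 2 = 11.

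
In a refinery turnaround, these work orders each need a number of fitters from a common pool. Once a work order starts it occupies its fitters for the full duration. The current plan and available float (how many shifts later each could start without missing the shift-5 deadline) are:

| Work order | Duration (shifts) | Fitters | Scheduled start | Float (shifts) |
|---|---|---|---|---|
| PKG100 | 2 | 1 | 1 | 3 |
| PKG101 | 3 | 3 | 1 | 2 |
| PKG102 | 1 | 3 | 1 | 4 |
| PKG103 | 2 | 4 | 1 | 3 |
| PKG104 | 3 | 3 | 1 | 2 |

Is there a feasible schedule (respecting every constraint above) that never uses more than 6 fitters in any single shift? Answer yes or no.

no

Total fitter-shifts = 31; over 5 shifts the average is 31/5 > 6, so some shift must exceed 6.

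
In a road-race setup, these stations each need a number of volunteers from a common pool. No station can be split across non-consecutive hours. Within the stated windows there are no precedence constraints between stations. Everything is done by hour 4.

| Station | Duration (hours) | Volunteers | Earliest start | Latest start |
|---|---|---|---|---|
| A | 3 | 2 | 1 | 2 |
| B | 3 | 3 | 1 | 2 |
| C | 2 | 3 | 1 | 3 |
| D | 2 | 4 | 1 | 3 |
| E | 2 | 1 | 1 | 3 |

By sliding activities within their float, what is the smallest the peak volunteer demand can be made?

9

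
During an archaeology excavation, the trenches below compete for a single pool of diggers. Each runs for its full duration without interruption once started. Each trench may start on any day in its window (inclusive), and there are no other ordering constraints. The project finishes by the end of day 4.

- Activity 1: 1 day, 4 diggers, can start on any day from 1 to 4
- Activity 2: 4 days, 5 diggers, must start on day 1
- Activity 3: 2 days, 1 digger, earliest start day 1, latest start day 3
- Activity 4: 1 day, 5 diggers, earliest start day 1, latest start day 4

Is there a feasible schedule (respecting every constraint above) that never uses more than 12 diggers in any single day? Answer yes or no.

Schedule Activity 1@1, Activity 2@1, Activity 3@1, Activity 4@3: d1:10  d2:6  d3:10  d4:5 — peak 10 ≤ 12.

yes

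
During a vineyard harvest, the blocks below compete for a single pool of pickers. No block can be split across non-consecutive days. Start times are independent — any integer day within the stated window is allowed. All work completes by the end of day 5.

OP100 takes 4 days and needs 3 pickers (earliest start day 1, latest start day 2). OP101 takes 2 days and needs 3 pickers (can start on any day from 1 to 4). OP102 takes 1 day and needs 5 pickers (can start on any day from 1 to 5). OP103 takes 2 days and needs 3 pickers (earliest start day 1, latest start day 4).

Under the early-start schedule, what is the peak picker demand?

Early-start schedule: OP100@1, OP101@1, OP102@1, OP103@1.
Load per day: day 1: 14, day 2: 9, day 3: 3, day 4: 3, day 5: 0.
Peak is 14.

14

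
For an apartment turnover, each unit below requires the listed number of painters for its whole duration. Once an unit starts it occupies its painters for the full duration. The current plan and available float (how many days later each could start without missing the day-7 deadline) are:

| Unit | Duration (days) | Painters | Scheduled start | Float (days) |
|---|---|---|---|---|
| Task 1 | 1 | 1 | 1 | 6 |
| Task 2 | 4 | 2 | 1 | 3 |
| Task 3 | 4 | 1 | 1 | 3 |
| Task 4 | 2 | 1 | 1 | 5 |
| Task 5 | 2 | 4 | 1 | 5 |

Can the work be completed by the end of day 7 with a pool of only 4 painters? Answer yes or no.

yes

Schedule Task 1@1, Task 2@1, Task 3@1, Task 4@2, Task 5@5: d1:4  d2:4  d3:4  d4:3  d5:4  d6:4  d7:0 — peak 4 ≤ 4.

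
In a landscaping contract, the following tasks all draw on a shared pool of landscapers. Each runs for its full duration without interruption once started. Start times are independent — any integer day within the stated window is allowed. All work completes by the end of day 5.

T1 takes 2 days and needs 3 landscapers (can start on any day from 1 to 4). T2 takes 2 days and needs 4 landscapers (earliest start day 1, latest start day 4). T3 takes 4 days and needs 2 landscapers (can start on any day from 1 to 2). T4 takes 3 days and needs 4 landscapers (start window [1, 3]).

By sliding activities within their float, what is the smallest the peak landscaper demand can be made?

Early-start (T1@1, T2@1, T3@1, T4@1) gives peak 13: d1:13  d2:13  d3:6  d4:2  d5:0.
Shift T4→3.
Schedule T1@1, T2@1, T3@1, T4@3: d1:9  d2:9  d3:6  d4:6  d5:4 — peak 9.

9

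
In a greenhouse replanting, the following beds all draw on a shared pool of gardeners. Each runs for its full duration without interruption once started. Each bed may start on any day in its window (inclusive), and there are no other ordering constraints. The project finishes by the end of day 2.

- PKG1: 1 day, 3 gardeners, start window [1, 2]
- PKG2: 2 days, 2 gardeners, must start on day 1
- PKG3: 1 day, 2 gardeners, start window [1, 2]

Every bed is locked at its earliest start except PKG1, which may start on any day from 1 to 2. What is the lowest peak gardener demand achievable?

PKG1@1: d1:7  d2:2 → peak 7
PKG1@2: d1:4  d2:5 → peak 5
Best is PKG1@2, peak 5.

5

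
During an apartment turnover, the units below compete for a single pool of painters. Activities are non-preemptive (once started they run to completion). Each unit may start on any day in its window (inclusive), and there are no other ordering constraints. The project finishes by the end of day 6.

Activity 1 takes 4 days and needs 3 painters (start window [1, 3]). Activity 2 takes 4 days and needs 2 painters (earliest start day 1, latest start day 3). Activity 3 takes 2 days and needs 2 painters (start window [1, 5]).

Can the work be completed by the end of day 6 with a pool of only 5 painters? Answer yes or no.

yes

Schedule Activity 1@1, Activity 2@1, Activity 3@5: d1:5  d2:5  d3:5  d4:5  d5:2  d6:2 — peak 5 ≤ 5.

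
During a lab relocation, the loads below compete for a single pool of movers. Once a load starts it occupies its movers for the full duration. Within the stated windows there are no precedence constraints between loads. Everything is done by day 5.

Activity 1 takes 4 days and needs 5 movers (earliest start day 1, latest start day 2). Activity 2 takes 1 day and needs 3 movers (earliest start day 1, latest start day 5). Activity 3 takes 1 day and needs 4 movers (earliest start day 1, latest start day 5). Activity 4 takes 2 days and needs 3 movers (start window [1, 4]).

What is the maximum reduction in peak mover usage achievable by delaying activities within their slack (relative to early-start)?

7

Early-start peak: d1:15  d2:8  d3:5  d4:5  d5:0 ⇒ 15.
Leveled (Activity 1@1, Activity 2@1, Activity 3@5, Activity 4@2): d1:8  d2:8  d3:8  d4:5  d5:4 ⇒ 8.
Reduction 15 − 8 = 7.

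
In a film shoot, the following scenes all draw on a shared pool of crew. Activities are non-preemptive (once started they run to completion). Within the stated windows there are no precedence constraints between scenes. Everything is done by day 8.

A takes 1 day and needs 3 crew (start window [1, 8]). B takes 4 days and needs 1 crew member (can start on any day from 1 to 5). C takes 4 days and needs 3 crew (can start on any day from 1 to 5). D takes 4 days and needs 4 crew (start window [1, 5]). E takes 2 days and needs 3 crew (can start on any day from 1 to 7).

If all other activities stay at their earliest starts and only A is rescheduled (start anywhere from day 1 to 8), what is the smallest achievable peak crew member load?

11

A@1: d1:14  d2:11  d3:8  d4:8  d5:0  d6:0  d7:0  d8:0 → peak 14
A@2: d1:11  d2:14  d3:8  d4:8  d5:0  d6:0  d7:0  d8:0 → peak 14
A@3: d1:11  d2:11  d3:11  d4:8  d5:0  d6:0  d7:0  d8:0 → peak 11
A@4: d1:11  d2:11  d3:8  d4:11  d5:0  d6:0  d7:0  d8:0 → peak 11
A@5: d1:11  d2:11  d3:8  d4:8  d5:3  d6:0  d7:0  d8:0 → peak 11
A@6: d1:11  d2:11  d3:8  d4:8  d5:0  d6:3  d7:0  d8:0 → peak 11
A@7: d1:11  d2:11  d3:8  d4:8  d5:0  d6:0  d7:3  d8:0 → peak 11
A@8: d1:11  d2:11  d3:8  d4:8  d5:0  d6:0  d7:0  d8:3 → peak 11
Best is A@3, peak 11.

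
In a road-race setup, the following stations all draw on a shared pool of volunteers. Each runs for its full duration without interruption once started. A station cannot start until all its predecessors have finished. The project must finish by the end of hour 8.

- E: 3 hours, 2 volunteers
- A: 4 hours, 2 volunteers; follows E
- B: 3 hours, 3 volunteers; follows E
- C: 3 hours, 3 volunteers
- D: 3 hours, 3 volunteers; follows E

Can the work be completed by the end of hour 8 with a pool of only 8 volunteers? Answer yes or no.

Schedule E@1, A@4, B@4, C@1, D@4: h1:5  h2:5  h3:5  h4:8  h5:8  h6:8  h7:2  h8:0 — peak 8 ≤ 8.

yes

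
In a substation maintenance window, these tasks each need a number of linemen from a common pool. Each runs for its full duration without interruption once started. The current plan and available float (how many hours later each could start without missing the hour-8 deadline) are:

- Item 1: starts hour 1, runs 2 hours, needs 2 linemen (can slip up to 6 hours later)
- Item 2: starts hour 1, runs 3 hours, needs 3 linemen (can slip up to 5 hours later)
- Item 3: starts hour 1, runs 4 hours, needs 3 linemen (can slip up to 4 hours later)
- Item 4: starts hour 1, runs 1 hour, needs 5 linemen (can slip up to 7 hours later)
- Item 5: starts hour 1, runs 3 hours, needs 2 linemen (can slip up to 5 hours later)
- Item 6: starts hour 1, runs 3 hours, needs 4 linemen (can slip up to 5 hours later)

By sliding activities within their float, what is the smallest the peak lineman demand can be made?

7

Early-start (Item 1@1, Item 2@1, Item 3@1, Item 4@1, Item 5@1, Item 6@1) gives peak 19: h1:19  h2:14  h3:12  h4:3  h5:0  h6:0  h7:0  h8:0.
Shift Item 3→4, Item 4→8, Item 6→4.
Schedule Item 1@1, Item 2@1, Item 3@4, Item 4@8, Item 5@1, Item 6@4: h1:7  h2:7  h3:5  h4:7  h5:7  h6:7  h7:3  h8:5 — peak 7.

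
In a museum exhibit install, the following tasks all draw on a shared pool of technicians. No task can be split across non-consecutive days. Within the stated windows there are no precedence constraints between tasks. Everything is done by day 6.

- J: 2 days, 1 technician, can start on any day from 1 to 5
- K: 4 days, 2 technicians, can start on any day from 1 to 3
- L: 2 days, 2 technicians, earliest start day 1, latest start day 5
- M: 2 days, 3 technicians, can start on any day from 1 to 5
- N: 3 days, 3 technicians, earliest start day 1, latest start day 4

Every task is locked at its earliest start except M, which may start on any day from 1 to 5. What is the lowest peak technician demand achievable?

8

M@1: d1:11  d2:11  d3:5  d4:2  d5:0  d6:0 → peak 11
M@2: d1:8  d2:11  d3:8  d4:2  d5:0  d6:0 → peak 11
M@3: d1:8  d2:8  d3:8  d4:5  d5:0  d6:0 → peak 8
M@4: d1:8  d2:8  d3:5  d4:5  d5:3  d6:0 → peak 8
M@5: d1:8  d2:8  d3:5  d4:2  d5:3  d6:3 → peak 8
Best is M@3, peak 8.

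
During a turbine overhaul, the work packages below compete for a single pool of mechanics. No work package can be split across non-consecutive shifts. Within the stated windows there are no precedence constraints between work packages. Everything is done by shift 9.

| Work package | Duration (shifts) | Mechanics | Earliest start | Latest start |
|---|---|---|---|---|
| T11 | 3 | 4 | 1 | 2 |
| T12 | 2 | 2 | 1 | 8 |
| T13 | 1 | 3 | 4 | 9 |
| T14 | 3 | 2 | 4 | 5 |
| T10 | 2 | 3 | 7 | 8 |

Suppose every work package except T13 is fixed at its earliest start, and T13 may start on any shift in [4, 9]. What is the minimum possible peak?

T13@4: s1:6  s2:6  s3:4  s4:5  s5:2  s6:2  s7:3  s8:3  s9:0 → peak 6
T13@5: s1:6  s2:6  s3:4  s4:2  s5:5  s6:2  s7:3  s8:3  s9:0 → peak 6
T13@6: s1:6  s2:6  s3:4  s4:2  s5:2  s6:5  s7:3  s8:3  s9:0 → peak 6
T13@7: s1:6  s2:6  s3:4  s4:2  s5:2  s6:2  s7:6  s8:3  s9:0 → peak 6
T13@8: s1:6  s2:6  s3:4  s4:2  s5:2  s6:2  s7:3  s8:6  s9:0 → peak 6
T13@9: s1:6  s2:6  s3:4  s4:2  s5:2  s6:2  s7:3  s8:3  s9:3 → peak 6
Best is T13@4, peak 6.

6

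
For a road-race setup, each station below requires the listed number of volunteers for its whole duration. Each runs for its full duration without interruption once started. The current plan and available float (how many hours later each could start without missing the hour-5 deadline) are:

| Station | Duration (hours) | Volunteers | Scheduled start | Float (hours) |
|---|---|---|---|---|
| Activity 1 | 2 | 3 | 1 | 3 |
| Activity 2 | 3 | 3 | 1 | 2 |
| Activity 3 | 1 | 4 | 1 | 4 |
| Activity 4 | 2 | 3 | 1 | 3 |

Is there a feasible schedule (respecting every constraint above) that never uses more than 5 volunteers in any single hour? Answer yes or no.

no

The minimum achievable peak is 6; 5 < 6, so no feasible schedule stays within the cap.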